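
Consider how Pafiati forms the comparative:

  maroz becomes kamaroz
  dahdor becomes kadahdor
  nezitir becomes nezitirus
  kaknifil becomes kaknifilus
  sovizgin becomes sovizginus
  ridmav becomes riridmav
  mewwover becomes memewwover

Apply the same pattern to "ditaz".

diditaz

dahdor and nezitir both end in -r yet inflect differently (kadahdor, nezitirus), so the final letter is not what conditions the rule; the last vowel is.
"ditaz" has last vowel 'a'. The one such stem in the data (ridmav → riridmav) repeats the first consonant+vowel as a prefix (as does mewwover), so the same rule applies.
So ditaz → diditaz.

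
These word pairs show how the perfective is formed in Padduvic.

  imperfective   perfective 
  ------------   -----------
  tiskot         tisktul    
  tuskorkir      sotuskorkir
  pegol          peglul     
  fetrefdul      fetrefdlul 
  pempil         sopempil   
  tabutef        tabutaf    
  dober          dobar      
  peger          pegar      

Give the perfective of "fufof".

dober and tuskorkir both end in -r yet inflect differently (dobar, sotuskorkir), so the final letter is not what conditions the rule; the last vowel is.
"fufof" has last vowel 'o'. The stems whose last vowel is 'o' (pegol → peglul, tiskot → tisktul) delete the last vowel and add -ul.
The other patterns: stems whose last vowel is 'e' change the last vowel to 'a'; stems whose last vowel is 'i' add the prefix so-.
So fufof → fufful.

fufful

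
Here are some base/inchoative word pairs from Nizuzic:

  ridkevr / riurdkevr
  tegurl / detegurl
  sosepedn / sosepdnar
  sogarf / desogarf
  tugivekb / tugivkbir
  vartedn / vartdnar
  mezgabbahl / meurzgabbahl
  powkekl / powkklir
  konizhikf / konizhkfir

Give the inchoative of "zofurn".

dezofurn

konizhikf and sogarf both end in -f yet inflect differently (konizhkfir, desogarf), so the final letter is not what conditions the rule; the second-to-last letter is.
"zofurn" has second-to-last letter 'r'. The stems whose second-to-last letter is 'r' (sogarf → desogarf, tegurl → detegurl) add the prefix de-.
So zofurn → dezofurn.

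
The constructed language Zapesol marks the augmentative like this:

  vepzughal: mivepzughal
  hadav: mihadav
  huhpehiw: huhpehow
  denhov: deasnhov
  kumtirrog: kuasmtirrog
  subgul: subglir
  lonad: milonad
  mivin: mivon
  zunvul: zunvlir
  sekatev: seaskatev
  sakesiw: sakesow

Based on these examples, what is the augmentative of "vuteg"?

vuasteg

hadav and denhov both end in -v yet inflect differently (mihadav, deasnhov), so the final letter is not what conditions the rule; the last vowel is.
"vuteg" has last vowel 'e'. The one such stem in the data (sekatev → seaskatev) inserts -as- after the first vowel (as do denhov, kumtirrog), so the same rule applies.
The other patterns: stems whose last vowel is 'a' add the prefix mi-; stems whose last vowel is 'u' delete the last vowel and add -ir; stems whose last vowel is 'i' change the last vowel to 'o'.
So vuteg → vuasteg.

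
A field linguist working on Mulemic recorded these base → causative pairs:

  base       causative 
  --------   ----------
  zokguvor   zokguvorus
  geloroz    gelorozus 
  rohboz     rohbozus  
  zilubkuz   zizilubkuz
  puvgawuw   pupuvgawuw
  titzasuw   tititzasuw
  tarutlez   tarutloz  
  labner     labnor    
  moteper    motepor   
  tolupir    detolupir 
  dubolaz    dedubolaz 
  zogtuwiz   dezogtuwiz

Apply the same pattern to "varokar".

devarokar

geloroz and zilubkuz both end in -z yet inflect differently (gelorozus, zizilubkuz), so the final letter is not what conditions the rule; the last vowel is.
"varokar" has last vowel 'a'. The one such stem in the data (dubolaz → dedubolaz) adds the prefix de-, so the same rule applies.
The other patterns: stems whose last vowel is 'o' add -us; stems whose last vowel is 'u' repeat the first consonant+vowel as a prefix; stems whose last vowel is 'e' change the last vowel to 'o'.
So varokar → devarokar.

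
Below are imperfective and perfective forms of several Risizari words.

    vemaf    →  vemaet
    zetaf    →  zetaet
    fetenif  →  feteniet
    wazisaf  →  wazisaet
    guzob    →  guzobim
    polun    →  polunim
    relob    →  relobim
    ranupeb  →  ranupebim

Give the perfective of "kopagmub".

kopagmubim

"kopagmub" ends in -b. The stems ending in -b (guzob → guzobim, relob → relobim, ranupeb → ranupebim) add -im.
The other pattern: stems ending in -f drop the final letter and add -et.
So kopagmub → kopagmubim.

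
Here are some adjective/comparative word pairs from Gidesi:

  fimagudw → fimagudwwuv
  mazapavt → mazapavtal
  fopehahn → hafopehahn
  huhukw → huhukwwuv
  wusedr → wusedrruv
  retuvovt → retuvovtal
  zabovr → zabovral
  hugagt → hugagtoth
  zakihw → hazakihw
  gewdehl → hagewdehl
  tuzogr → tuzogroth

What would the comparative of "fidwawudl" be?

fidwawudlluv

hugagt and mazapavt both end in -t yet inflect differently (hugagtoth, mazapavtal), so the final letter is not what conditions the rule; the second-to-last letter is.
"fidwawudl" has second-to-last letter 'd'. The stems whose second-to-last letter is 'd' (fimagudw → fimagudwwuv, wusedr → wusedrruv) double the final consonant and add -uv.
So fidwawudl → fidwawudlluv.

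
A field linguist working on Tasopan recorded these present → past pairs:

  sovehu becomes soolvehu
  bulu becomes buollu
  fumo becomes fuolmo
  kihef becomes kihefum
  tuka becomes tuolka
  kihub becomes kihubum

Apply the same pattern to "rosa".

roolsa

kihub and bulu both have last vowel 'u' yet inflect differently (kihubum, buollu), so the last vowel is not what conditions the rule; whether the stem ends in a vowel or a consonant is.
"rosa" ends in a vowel. The stems ending in a vowel (fumo → fuolmo, bulu → buollu, tuka → tuolka) insert -ol- after the first vowel.
The other pattern: stems ending in a consonant add -um.
So rosa → roolsa.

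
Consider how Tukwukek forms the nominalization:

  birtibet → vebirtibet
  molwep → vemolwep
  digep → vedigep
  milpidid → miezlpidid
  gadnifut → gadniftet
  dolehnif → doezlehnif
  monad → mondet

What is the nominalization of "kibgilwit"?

kiezbgilwit

birtibet and gadnifut both end in -t yet inflect differently (vebirtibet, gadniftet), so the final letter is not what conditions the rule; the last vowel is.
"kibgilwit" has last vowel 'i'. The stems whose last vowel is 'i' (milpidid → miezlpidid, dolehnif → doezlehnif) insert -ez- after the first vowel.
So kibgilwit → kiezbgilwit.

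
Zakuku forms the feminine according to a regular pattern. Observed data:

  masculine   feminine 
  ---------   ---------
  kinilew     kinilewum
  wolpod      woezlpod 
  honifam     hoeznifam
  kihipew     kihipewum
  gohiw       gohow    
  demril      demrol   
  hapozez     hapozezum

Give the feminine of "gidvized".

gidvizedum

"gidvized" has last vowel 'e'. The stems whose last vowel is 'e' (kinilew → kinilewum, hapozez → hapozezum, kihipew → kihipewum) add -um.
So gidvized → gidvizedum.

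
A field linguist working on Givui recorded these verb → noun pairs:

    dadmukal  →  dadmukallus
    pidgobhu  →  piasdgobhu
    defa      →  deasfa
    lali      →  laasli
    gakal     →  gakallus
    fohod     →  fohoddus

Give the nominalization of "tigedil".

tigedillus

dadmukal and defa both have last vowel 'a' yet inflect differently (dadmukallus, deasfa), so the last vowel is not what conditions the rule; whether the stem ends in a vowel or a consonant is.
"tigedil" ends in a consonant. The stems ending in a consonant (dadmukal → dadmukallus, fohod → fohoddus, gakal → gakallus) double the final consonant and add -us.
So tigedil → tigedillus.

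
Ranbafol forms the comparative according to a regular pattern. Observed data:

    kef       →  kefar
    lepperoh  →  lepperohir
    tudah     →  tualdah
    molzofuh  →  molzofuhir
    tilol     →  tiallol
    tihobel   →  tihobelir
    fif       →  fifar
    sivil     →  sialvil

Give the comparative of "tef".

"tef" has 1 vowel. The stems with 1 vowel (kef → kefar, fif → fifar) add -ar.
The other patterns: stems with 2 vowels insert -al- after the first vowel; stems with 3 vowels add -ir.
So tef → tefar.

tefar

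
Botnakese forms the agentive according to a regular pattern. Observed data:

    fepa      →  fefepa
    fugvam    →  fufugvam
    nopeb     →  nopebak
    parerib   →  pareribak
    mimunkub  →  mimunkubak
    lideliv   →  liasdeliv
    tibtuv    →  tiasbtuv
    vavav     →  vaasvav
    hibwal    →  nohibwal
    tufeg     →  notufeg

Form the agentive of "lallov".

laasllov

parerib and lideliv both have last vowel 'i' yet inflect differently (pareribak, liasdeliv), so the last vowel is not what conditions the rule; the final letter is.
"lallov" ends in -v. The stems ending in -v (lideliv → liasdeliv, tibtuv → tiasbtuv, vavav → vaasvav) insert -as- after the first vowel.
The other patterns: stems ending in -a or -m repeat the first consonant+vowel as a prefix; stems ending in -b add -ak; stems ending in -g or -l add the prefix no-.
So lallov → laasllov.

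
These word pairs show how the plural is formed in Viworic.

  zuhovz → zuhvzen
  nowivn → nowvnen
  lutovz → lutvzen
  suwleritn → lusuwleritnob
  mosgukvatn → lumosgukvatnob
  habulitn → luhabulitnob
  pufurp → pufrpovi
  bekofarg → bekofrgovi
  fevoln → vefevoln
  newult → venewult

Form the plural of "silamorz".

nowivn and suwleritn both end in -n yet inflect differently (nowvnen, lusuwleritnob), so the final letter is not what conditions the rule; the second-to-last letter is.
"silamorz" has second-to-last letter 'r'. The stems whose second-to-last letter is 'r' (pufurp → pufrpovi, bekofarg → bekofrgovi) delete the last vowel and add -ovi.
The other patterns: stems whose second-to-last letter is 'v' delete the last vowel and add -en; stems whose second-to-last letter is 't' add lu- … -ob around the stem; stems whose second-to-last letter is 'l' add the prefix ve-.
So silamorz → silamrzovi.

silamrzovi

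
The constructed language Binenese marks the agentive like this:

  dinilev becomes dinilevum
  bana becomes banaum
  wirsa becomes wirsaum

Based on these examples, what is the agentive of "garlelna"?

Every pair shown (dinilev → dinilevum, bana → banaum, wirsa → wirsaum) follows the same rule: add -um.
So garlelna → garlelnaum.

garlelnaum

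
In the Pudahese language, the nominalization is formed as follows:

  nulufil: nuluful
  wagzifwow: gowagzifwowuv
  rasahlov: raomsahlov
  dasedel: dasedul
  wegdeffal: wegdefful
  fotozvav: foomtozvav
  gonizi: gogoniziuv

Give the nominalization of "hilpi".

fotozvav and wegdeffal both have last vowel 'a' yet inflect differently (foomtozvav, wegdefful), so the last vowel is not what conditions the rule; the final letter is.
"hilpi" ends in -i. The one such stem in the data (gonizi → gogoniziuv) adds go- … -uv around the stem, so the same rule applies.
So hilpi → gohilpiuv.

gohilpiuv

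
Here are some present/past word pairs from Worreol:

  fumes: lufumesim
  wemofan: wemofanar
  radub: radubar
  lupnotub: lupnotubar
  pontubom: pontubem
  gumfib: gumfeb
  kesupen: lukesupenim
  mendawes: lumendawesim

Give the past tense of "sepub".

sepubar

wemofan and kesupen both end in -n yet inflect differently (wemofanar, lukesupenim), so the final letter is not what conditions the rule; the last vowel is.
"sepub" has last vowel 'u'. The stems whose last vowel is 'u' (radub → radubar, lupnotub → lupnotubar) add -ar.
So sepub → sepubar.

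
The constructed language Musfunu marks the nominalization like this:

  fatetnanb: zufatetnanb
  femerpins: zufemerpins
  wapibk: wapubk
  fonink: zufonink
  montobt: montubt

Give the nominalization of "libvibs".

libvubs

wapibk and fonink both end in -k yet inflect differently (wapubk, zufonink), so the final letter is not what conditions the rule; the second-to-last letter is.
"libvibs" has second-to-last letter 'b'. The stems whose second-to-last letter is 'b' (wapibk → wapubk, montobt → montubt) change the last vowel to 'u'.
The other pattern: stems whose second-to-last letter is 'n' add the prefix zu-.
So libvibs → libvubs.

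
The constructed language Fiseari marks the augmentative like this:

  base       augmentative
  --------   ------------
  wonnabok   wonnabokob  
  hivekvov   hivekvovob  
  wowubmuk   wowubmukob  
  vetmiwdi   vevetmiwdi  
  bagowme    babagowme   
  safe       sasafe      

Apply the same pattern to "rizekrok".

wonnabok and vetmiwdi both have 3 vowels yet inflect differently (wonnabokob, vevetmiwdi), so the number of vowels is not what conditions the rule; whether the stem ends in a vowel or a consonant is.
"rizekrok" ends in a consonant. The stems ending in a consonant (wonnabok → wonnabokob, hivekvov → hivekvovob, wowubmuk → wowubmukob) add -ob.
The other pattern: stems ending in a vowel repeat the first consonant+vowel as a prefix.
So rizekrok → rizekrokob.

rizekrokob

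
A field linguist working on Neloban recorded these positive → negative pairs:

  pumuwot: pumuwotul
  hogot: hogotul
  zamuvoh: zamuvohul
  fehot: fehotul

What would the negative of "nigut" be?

Every pair shown (pumuwot → pumuwotul, hogot → hogotul, zamuvoh → zamuvohul, …) follows the same rule: add -ul.
So nigut → nigutul.

nigutul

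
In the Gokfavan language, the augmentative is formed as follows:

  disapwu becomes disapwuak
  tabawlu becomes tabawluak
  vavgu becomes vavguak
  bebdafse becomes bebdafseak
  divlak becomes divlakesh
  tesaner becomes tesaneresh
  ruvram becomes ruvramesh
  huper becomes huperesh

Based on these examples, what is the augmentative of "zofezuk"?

zofezukesh

bebdafse and tesaner both have last vowel 'e' yet inflect differently (bebdafseak, tesaneresh), so the last vowel is not what conditions the rule; whether the stem ends in a vowel or a consonant is.
"zofezuk" ends in a consonant. The stems ending in a consonant (divlak → divlakesh, tesaner → tesaneresh, ruvram → ruvramesh) add -esh.
The other pattern: stems ending in a vowel add -ak.
So zofezuk → zofezukesh.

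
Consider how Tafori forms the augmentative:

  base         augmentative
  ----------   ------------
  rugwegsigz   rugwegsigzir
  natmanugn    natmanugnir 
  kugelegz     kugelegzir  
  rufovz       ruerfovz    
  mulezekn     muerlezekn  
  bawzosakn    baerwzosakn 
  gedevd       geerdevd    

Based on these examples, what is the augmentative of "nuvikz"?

nuervikz

rugwegsigz and rufovz both end in -z yet inflect differently (rugwegsigzir, ruerfovz), so the final letter is not what conditions the rule; the second-to-last letter is.
"nuvikz" has second-to-last letter 'k'. The stems whose second-to-last letter is 'k' (mulezekn → muerlezekn, bawzosakn → baerwzosakn) insert -er- after the first vowel.
The other pattern: stems whose second-to-last letter is 'g' add -ir.
So nuvikz → nuervikz.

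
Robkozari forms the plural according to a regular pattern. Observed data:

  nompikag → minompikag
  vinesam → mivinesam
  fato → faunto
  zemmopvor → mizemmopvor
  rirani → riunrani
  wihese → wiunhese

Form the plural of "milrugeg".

mimilrugeg

zemmopvor and fato both have last vowel 'o' yet inflect differently (mizemmopvor, faunto), so the last vowel is not what conditions the rule; whether the stem ends in a vowel or a consonant is.
"milrugeg" ends in a consonant. The stems ending in a consonant (vinesam → mivinesam, zemmopvor → mizemmopvor, nompikag → minompikag) add the prefix mi-.
So milrugeg → mimilrugeg.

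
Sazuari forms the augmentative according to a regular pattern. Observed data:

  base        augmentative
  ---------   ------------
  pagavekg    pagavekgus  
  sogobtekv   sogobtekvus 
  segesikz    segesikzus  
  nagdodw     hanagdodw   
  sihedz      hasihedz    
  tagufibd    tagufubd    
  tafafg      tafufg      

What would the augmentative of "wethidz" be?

hawethidz

segesikz and sihedz both end in -z yet inflect differently (segesikzus, hasihedz), so the final letter is not what conditions the rule; the second-to-last letter is.
"wethidz" has second-to-last letter 'd'. The stems whose second-to-last letter is 'd' (nagdodw → hanagdodw, sihedz → hasihedz) add the prefix ha-.
The other patterns: stems whose second-to-last letter is 'k' add -us; stems whose second-to-last letter is 'b' or 'f' change the last vowel to 'u'.
So wethidz → hawethidz.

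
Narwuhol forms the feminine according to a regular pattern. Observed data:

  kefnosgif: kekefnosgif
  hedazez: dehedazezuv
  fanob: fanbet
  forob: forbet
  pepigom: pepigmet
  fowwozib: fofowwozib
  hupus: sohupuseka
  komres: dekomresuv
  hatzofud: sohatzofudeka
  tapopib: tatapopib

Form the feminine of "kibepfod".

fanob and fowwozib both end in -b yet inflect differently (fanbet, fofowwozib), so the final letter is not what conditions the rule; the last vowel is.
"kibepfod" has last vowel 'o'. The stems whose last vowel is 'o' (fanob → fanbet, forob → forbet, pepigom → pepigmet) delete the last vowel and add -et.
So kibepfod → kibepfdet.

kibepfdet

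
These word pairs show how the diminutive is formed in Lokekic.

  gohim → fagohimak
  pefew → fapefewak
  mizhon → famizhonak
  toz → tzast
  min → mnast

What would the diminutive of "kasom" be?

fakasomak

"kasom" has 2 vowels. The stems with 2 vowels (gohim → fagohimak, pefew → fapefewak, mizhon → famizhonak) add fa- … -ak around the stem.
So kasom → fakasomak.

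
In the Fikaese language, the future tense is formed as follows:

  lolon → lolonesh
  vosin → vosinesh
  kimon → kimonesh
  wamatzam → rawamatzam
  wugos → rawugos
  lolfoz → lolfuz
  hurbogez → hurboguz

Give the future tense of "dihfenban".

dihfenbanesh

kimon and lolfoz both have last vowel 'o' yet inflect differently (kimonesh, lolfuz), so the last vowel is not what conditions the rule; the final letter is.
"dihfenban" ends in -n. The stems ending in -n (kimon → kimonesh, lolon → lolonesh, vosin → vosinesh) add -esh.
So dihfenban → dihfenbanesh.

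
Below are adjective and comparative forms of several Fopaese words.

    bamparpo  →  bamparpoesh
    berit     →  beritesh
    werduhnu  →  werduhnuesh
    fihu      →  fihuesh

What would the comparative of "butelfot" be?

butelfotesh

Every pair shown (bamparpo → bamparpoesh, berit → beritesh, werduhnu → werduhnuesh, …) follows the same rule: add -esh.
So butelfot → butelfotesh.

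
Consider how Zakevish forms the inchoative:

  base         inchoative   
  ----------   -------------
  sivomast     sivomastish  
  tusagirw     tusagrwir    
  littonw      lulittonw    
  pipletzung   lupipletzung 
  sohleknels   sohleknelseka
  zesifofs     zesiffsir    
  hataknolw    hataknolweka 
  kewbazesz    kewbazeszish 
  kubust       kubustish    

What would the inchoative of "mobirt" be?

mobrtir

littonw and hataknolw both end in -w yet inflect differently (lulittonw, hataknolweka), so the final letter is not what conditions the rule; the second-to-last letter is.
"mobirt" has second-to-last letter 'r'. The one such stem in the data (tusagirw → tusagrwir) deletes the last vowel and adds -ir (as does zesifofs), so the same rule applies.
The other patterns: stems whose second-to-last letter is 'n' add the prefix lu-; stems whose second-to-last letter is 'l' add -eka; stems whose second-to-last letter is 's' add -ish.
So mobirt → mobrtir.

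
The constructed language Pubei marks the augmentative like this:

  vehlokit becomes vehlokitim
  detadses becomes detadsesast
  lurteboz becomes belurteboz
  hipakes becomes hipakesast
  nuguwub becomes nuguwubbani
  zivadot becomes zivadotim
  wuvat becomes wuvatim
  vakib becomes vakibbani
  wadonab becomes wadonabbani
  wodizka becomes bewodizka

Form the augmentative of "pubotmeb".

pubotmebbani

"pubotmeb" ends in -b. The stems ending in -b (wadonab → wadonabbani, vakib → vakibbani, nuguwub → nuguwubbani) double the final consonant and add -ani.
So pubotmeb → pubotmebbani.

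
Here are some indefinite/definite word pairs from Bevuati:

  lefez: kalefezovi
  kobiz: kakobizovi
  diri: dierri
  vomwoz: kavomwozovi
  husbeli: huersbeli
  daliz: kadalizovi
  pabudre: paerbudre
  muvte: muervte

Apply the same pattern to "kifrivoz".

kakifrivozovi

daliz and diri both have last vowel 'i' yet inflect differently (kadalizovi, dierri), so the last vowel is not what conditions the rule; the final letter is.
"kifrivoz" ends in -z. The stems ending in -z (daliz → kadalizovi, vomwoz → kavomwozovi, lefez → kalefezovi) add ka- … -ovi around the stem.
The other pattern: stems ending in -e or -i insert -er- after the first vowel.
So kifrivoz → kakifrivozovi.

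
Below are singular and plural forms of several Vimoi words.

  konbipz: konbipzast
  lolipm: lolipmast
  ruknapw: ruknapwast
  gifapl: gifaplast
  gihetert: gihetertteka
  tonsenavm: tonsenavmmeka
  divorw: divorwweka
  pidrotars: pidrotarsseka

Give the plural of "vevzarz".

lolipm and tonsenavm both end in -m yet inflect differently (lolipmast, tonsenavmmeka), so the final letter is not what conditions the rule; the second-to-last letter is.
"vevzarz" has second-to-last letter 'r'. The stems whose second-to-last letter is 'r' (gihetert → gihetertteka, divorw → divorwweka, pidrotars → pidrotarsseka) double the final consonant and add -eka.
The other pattern: stems whose second-to-last letter is 'p' add -ast.
So vevzarz → vevzarzzeka.

vevzarzzeka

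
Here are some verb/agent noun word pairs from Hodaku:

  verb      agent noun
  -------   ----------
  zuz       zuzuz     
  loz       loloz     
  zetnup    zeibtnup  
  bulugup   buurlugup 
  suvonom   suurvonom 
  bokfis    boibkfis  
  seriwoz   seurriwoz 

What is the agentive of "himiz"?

hiibmiz

loz and seriwoz both end in -z yet inflect differently (loloz, seurriwoz), so the final letter is not what conditions the rule; the number of vowels is.
"himiz" has 2 vowels. The stems with 2 vowels (bokfis → boibkfis, zetnup → zeibtnup) insert -ib- after the first vowel.
So himiz → hiibmiz.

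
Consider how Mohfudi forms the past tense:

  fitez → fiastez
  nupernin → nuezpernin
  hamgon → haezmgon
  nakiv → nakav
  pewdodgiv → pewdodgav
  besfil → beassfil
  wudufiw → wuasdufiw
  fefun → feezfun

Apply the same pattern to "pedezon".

peezdezon

nakiv and nupernin both have last vowel 'i' yet inflect differently (nakav, nuezpernin), so the last vowel is not what conditions the rule; the final letter is.
"pedezon" ends in -n. The stems ending in -n (nupernin → nuezpernin, fefun → feezfun, hamgon → haezmgon) insert -ez- after the first vowel.
The other patterns: stems ending in -v change the last vowel to 'a'; stems ending in -l, -w or -z insert -as- after the first vowel.
So pedezon → peezdezon.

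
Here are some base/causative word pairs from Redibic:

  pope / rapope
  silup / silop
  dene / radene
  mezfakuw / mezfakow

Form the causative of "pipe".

rapipe

pope and silup both have 2 vowels yet inflect differently (rapope, silop), so the number of vowels is not what conditions the rule; the final letter is.
"pipe" ends in -e. The stems ending in -e (pope → rapope, dene → radene) add the prefix ra-.
The other pattern: stems ending in -p or -w change the last vowel to 'o'.
So pipe → rapipe.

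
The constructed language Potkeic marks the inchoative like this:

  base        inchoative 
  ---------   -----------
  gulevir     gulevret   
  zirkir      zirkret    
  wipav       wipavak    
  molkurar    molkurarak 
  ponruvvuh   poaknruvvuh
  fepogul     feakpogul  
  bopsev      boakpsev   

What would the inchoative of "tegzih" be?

tegzhet

gulevir and molkurar both end in -r yet inflect differently (gulevret, molkurarak), so the final letter is not what conditions the rule; the last vowel is.
"tegzih" has last vowel 'i'. The stems whose last vowel is 'i' (gulevir → gulevret, zirkir → zirkret) delete the last vowel and add -et.
So tegzih → tegzhet.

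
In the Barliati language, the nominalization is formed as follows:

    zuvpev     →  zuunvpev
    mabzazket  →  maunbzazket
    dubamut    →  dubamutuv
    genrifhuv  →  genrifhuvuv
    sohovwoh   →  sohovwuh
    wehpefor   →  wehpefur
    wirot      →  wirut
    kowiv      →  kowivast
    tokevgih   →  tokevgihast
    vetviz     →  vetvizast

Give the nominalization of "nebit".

nebitast

"nebit" has last vowel 'i'. The stems whose last vowel is 'i' (kowiv → kowivast, tokevgih → tokevgihast, vetviz → vetvizast) add -ast.
So nebit → nebitast.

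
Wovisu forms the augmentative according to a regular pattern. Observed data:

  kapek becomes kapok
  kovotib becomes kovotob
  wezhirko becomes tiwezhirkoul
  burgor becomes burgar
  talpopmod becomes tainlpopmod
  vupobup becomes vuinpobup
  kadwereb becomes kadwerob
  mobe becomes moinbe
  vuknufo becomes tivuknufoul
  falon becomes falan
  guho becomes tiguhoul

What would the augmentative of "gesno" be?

tigesnoul

falon and vuknufo both have last vowel 'o' yet inflect differently (falan, tivuknufoul), so the last vowel is not what conditions the rule; the final letter is.
"gesno" ends in -o. The stems ending in -o (vuknufo → tivuknufoul, wezhirko → tiwezhirkoul, guho → tiguhoul) add ti- … -ul around the stem.
So gesno → tigesnoul.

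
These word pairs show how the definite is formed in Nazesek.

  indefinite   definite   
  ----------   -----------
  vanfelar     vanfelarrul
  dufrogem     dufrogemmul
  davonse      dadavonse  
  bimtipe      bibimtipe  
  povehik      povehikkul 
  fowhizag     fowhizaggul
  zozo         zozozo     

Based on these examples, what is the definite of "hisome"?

dufrogem and davonse both have last vowel 'e' yet inflect differently (dufrogemmul, dadavonse), so the last vowel is not what conditions the rule; whether the stem ends in a vowel or a consonant is.
"hisome" ends in a vowel. The stems ending in a vowel (zozo → zozozo, davonse → dadavonse, bimtipe → bibimtipe) repeat the first consonant+vowel as a prefix.
The other pattern: stems ending in a consonant double the final consonant and add -ul.
So hisome → hihisome.

hihisome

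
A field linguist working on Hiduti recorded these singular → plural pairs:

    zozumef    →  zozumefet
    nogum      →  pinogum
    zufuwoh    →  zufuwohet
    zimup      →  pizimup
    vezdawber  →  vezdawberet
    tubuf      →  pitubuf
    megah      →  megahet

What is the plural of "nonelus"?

pinonelus

tubuf and zozumef both end in -f yet inflect differently (pitubuf, zozumefet), so the final letter is not what conditions the rule; the last vowel is.
"nonelus" has last vowel 'u'. The stems whose last vowel is 'u' (zimup → pizimup, tubuf → pitubuf, nogum → pinogum) add the prefix pi-.
The other pattern: stems whose last vowel is 'a', 'e' or 'o' add -et.
So nonelus → pinonelus.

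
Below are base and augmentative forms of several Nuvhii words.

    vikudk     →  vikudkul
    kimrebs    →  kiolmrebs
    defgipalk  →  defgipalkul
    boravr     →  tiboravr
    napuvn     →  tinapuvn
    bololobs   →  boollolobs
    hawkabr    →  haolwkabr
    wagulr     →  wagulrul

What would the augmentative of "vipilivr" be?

tivipilivr

"vipilivr" has second-to-last letter 'v'. The stems whose second-to-last letter is 'v' (napuvn → tinapuvn, boravr → tiboravr) add the prefix ti-.
The other patterns: stems whose second-to-last letter is 'b' insert -ol- after the first vowel; stems whose second-to-last letter is 'd' or 'l' add -ul.
So vipilivr → tivipilivr.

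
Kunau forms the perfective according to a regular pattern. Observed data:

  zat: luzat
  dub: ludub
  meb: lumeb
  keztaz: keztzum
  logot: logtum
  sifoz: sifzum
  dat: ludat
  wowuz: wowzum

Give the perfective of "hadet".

"hadet" has 2 vowels. The stems with 2 vowels (sifoz → sifzum, keztaz → keztzum, logot → logtum) delete the last vowel and add -um.
The other pattern: stems with 1 vowel add the prefix lu-.
So hadet → hadtum.

hadtum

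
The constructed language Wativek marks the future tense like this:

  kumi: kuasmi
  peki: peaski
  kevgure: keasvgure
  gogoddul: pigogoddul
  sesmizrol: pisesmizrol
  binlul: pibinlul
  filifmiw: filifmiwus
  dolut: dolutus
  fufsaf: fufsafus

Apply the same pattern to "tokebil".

kumi and filifmiw both have last vowel 'i' yet inflect differently (kuasmi, filifmiwus), so the last vowel is not what conditions the rule; the final letter is.
"tokebil" ends in -l. The stems ending in -l (gogoddul → pigogoddul, sesmizrol → pisesmizrol, binlul → pibinlul) add the prefix pi-.
So tokebil → pitokebil.

pitokebil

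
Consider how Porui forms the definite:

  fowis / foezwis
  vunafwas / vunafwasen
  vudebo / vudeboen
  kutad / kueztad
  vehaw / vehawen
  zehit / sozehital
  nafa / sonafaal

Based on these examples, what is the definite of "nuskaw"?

sonuskawal

vunafwas and fowis both end in -s yet inflect differently (vunafwasen, foezwis), so the final letter is not what conditions the rule; the first letter is.
"nuskaw" begins with n-. The one such stem in the data (nafa → sonafaal) adds so- … -al around the stem, so the same rule applies.
The other patterns: stems beginning with v- add -en; stems beginning with f- or k- insert -ez- after the first vowel.
So nuskaw → sonuskawal.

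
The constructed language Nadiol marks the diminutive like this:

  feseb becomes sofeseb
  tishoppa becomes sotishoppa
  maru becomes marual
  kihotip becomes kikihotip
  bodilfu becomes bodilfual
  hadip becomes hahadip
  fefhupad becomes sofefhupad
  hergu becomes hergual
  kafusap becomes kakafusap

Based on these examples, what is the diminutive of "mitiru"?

mitirual

kafusap and fefhupad both have last vowel 'a' yet inflect differently (kakafusap, sofefhupad), so the last vowel is not what conditions the rule; the final letter is.
"mitiru" ends in -u. The stems ending in -u (maru → marual, hergu → hergual, bodilfu → bodilfual) add -al.
So mitiru → mitirual.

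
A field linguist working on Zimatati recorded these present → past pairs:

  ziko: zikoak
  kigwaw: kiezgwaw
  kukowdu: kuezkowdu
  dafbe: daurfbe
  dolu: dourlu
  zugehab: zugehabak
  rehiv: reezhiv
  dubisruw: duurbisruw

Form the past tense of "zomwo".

"zomwo" begins with z-. The stems beginning with z- (zugehab → zugehabak, ziko → zikoak) add -ak.
So zomwo → zomwoak.

zomwoak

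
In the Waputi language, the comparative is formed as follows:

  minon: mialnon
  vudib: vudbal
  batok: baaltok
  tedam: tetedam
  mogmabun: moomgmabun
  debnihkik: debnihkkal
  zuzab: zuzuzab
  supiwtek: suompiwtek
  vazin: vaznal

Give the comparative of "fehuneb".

feomhuneb

zuzab and vudib both end in -b yet inflect differently (zuzuzab, vudbal), so the final letter is not what conditions the rule; the last vowel is.
"fehuneb" has last vowel 'e'. The one such stem in the data (supiwtek → suompiwtek) inserts -om- after the first vowel (as does mogmabun), so the same rule applies.
The other patterns: stems whose last vowel is 'o' insert -al- after the first vowel; stems whose last vowel is 'a' repeat the first consonant+vowel as a prefix; stems whose last vowel is 'i' delete the last vowel and add -al.
So fehuneb → feomhuneb.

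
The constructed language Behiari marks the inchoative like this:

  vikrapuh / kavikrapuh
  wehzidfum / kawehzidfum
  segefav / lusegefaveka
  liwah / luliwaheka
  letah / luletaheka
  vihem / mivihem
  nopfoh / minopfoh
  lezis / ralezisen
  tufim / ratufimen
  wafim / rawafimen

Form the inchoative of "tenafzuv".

"tenafzuv" has last vowel 'u'. The stems whose last vowel is 'u' (vikrapuh → kavikrapuh, wehzidfum → kawehzidfum) add the prefix ka-.
The other patterns: stems whose last vowel is 'a' add lu- … -eka around the stem; stems whose last vowel is 'e' or 'o' add the prefix mi-; stems whose last vowel is 'i' add ra- … -en around the stem.
So tenafzuv → katenafzuv.

katenafzuv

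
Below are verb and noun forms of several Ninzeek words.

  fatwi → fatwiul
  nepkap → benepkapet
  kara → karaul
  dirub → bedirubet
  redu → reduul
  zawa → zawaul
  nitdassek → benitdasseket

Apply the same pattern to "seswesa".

seswesaul

"seswesa" ends in a vowel. The stems ending in a vowel (zawa → zawaul, kara → karaul, fatwi → fatwiul) add -ul.
The other pattern: stems ending in a consonant add be- … -et around the stem.
So seswesa → seswesaul.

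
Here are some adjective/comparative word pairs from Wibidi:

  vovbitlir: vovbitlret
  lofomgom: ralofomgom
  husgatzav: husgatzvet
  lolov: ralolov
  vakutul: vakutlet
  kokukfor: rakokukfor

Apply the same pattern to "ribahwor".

lolov and husgatzav both end in -v yet inflect differently (ralolov, husgatzvet), so the final letter is not what conditions the rule; the last vowel is.
"ribahwor" has last vowel 'o'. The stems whose last vowel is 'o' (kokukfor → rakokukfor, lolov → ralolov, lofomgom → ralofomgom) add the prefix ra-.
So ribahwor → raribahwor.

raribahwor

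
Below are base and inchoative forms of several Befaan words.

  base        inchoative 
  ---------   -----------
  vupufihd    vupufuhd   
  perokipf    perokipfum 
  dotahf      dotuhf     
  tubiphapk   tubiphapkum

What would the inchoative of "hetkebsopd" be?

"hetkebsopd" has second-to-last letter 'p'. The stems whose second-to-last letter is 'p' (perokipf → perokipfum, tubiphapk → tubiphapkum) add -um.
So hetkebsopd → hetkebsopdum.

hetkebsopdum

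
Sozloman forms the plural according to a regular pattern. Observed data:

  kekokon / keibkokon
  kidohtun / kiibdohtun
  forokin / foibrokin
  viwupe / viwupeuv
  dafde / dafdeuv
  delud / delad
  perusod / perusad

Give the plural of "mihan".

miibhan

kidohtun and delud both have last vowel 'u' yet inflect differently (kiibdohtun, delad), so the last vowel is not what conditions the rule; the final letter is.
"mihan" ends in -n. The stems ending in -n (kekokon → keibkokon, kidohtun → kiibdohtun, forokin → foibrokin) insert -ib- after the first vowel.
The other patterns: stems ending in -e add -uv; stems ending in -d change the last vowel to 'a'.
So mihan → miibhan.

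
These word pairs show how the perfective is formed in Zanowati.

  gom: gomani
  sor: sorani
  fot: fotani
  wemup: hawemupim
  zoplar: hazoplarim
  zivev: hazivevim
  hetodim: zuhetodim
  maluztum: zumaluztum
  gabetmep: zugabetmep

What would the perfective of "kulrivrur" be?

zukulrivrur

sor and zoplar both end in -r yet inflect differently (sorani, hazoplarim), so the final letter is not what conditions the rule; the number of vowels is.
"kulrivrur" has 3 vowels. The stems with 3 vowels (hetodim → zuhetodim, maluztum → zumaluztum, gabetmep → zugabetmep) add the prefix zu-.
So kulrivrur → zukulrivrur.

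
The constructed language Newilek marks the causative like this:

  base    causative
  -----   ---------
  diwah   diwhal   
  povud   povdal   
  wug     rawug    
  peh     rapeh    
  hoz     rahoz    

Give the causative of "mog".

ramog

diwah and peh both end in -h yet inflect differently (diwhal, rapeh), so the final letter is not what conditions the rule; the number of vowels is.
"mog" has 1 vowel. The stems with 1 vowel (wug → rawug, peh → rapeh, hoz → rahoz) add the prefix ra-.
The other pattern: stems with 2 vowels delete the last vowel and add -al.
So mog → ramog.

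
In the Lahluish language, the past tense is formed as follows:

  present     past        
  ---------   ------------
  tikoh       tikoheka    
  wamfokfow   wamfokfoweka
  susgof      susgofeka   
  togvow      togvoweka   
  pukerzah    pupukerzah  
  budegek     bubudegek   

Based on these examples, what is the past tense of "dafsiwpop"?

tikoh and pukerzah both end in -h yet inflect differently (tikoheka, pupukerzah), so the final letter is not what conditions the rule; the last vowel is.
"dafsiwpop" has last vowel 'o'. The stems whose last vowel is 'o' (tikoh → tikoheka, wamfokfow → wamfokfoweka, susgof → susgofeka) add -eka.
The other pattern: stems whose last vowel is 'a' or 'e' repeat the first consonant+vowel as a prefix.
So dafsiwpop → dafsiwpopeka.

dafsiwpopeka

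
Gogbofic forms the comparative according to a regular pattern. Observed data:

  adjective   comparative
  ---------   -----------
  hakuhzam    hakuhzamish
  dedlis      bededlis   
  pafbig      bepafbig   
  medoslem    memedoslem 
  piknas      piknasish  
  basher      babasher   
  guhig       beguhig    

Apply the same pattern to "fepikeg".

fefepikeg

medoslem and hakuhzam both end in -m yet inflect differently (memedoslem, hakuhzamish), so the final letter is not what conditions the rule; the last vowel is.
"fepikeg" has last vowel 'e'. The stems whose last vowel is 'e' (medoslem → memedoslem, basher → babasher) repeat the first consonant+vowel as a prefix.
So fepikeg → fefepikeg.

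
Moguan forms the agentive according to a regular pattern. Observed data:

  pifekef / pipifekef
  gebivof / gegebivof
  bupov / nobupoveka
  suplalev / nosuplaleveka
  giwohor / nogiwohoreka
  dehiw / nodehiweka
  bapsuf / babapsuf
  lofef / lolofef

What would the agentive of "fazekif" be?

gebivof and giwohor both have last vowel 'o' yet inflect differently (gegebivof, nogiwohoreka), so the last vowel is not what conditions the rule; the final letter is.
"fazekif" ends in -f. The stems ending in -f (bapsuf → babapsuf, pifekef → pipifekef, lofef → lolofef) repeat the first consonant+vowel as a prefix.
The other pattern: stems ending in -r, -v or -w add no- … -eka around the stem.
So fazekif → fafazekif.

fafazekif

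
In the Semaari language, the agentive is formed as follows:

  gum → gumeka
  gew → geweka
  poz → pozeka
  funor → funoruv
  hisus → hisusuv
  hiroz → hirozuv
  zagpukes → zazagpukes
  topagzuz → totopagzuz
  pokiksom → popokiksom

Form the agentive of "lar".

poz and hiroz both end in -z yet inflect differently (pozeka, hirozuv), so the final letter is not what conditions the rule; the number of vowels is.
"lar" has 1 vowel. The stems with 1 vowel (gum → gumeka, gew → geweka, poz → pozeka) add -eka.
The other patterns: stems with 2 vowels add -uv; stems with 3 vowels repeat the first consonant+vowel as a prefix.
So lar → lareka.

lareka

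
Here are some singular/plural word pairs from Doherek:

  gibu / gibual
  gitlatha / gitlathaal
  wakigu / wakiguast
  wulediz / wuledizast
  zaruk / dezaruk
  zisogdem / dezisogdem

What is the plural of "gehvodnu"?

gehvodnual

gibu and wakigu both end in -u yet inflect differently (gibual, wakiguast), so the final letter is not what conditions the rule; the first letter is.
"gehvodnu" begins with g-. The stems beginning with g- (gibu → gibual, gitlatha → gitlathaal) add -al.
The other patterns: stems beginning with w- add -ast; stems beginning with z- add the prefix de-.
So gehvodnu → gehvodnual.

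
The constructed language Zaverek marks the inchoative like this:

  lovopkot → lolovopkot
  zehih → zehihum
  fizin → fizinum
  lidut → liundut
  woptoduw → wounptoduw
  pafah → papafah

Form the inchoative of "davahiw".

davahiwum

"davahiw" has last vowel 'i'. The stems whose last vowel is 'i' (zehih → zehihum, fizin → fizinum) add -um.
The other patterns: stems whose last vowel is 'u' insert -un- after the first vowel; stems whose last vowel is 'a' or 'o' repeat the first consonant+vowel as a prefix.
So davahiw → davahiwum.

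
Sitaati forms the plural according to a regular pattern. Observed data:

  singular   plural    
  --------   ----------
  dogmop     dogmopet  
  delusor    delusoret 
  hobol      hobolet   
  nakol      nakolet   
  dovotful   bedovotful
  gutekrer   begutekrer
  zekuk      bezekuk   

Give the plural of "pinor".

pinoret

"pinor" has last vowel 'o'. The stems whose last vowel is 'o' (delusor → delusoret, nakol → nakolet, dogmop → dogmopet) add -et.
So pinor → pinoret.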